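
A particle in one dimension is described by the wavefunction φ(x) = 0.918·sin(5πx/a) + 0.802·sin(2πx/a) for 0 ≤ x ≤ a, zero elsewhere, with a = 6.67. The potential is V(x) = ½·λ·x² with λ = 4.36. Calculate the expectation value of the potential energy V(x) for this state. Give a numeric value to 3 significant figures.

29.9

⟨V⟩ = ∫ V(x)·|φ|² dx / ∫|φ|² dx.
On 0 ≤ x ≤ a (j ≠ l): ∫sin²(jπx/a) dx = a/2, ∫sin(jπx/a)·sin(lπx/a) dx = 0; diagonal moments ∫x·sin²(jπx/a) dx = a²/4, ∫x²·sin²(jπx/a) dx = a³·(1/6 − 1/(4j²π²)); cross terms ∫x·sin(jπx/a)·sin(lπx/a) dx = 0 for j + l even and −4jla²/(π²(j² − l²)²) for j + l odd, ∫x²·sin(jπx/a)·sin(lπx/a) dx = (−1)^(j+l)·4jla³/(π²(j² − l²)²); higher powers the same way via product-to-sum and parts.
State is unnormalized: ∫|φ|² dx = 4.9556, and ∫φ*·V(x)·φ dx = 148.27, so ⟨V⟩ = 148.27 / 4.9556.
⟨V⟩ = 29.919.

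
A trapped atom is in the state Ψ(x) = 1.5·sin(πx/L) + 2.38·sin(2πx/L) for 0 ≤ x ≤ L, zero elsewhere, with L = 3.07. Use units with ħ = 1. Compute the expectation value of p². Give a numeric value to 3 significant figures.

p² Ψ = −ħ² d²Ψ/dx²; ⟨p²⟩ = −ħ² ∫ Ψ*·Ψ'' dx / ∫|Ψ|² dx.
d²/dx² sin(jπx/L) = −(jπ/L)²·sin(jπx/L); on 0 ≤ x ≤ L, ∫sin²(jπx/L) dx = L/2 and ∫sin(jπx/L)·sin(lπx/L) dx = 0 for j ≠ l, so only diagonal terms survive in ∫|Ψ|² and ∫Ψ·Ψ″; ∫Ψ·Ψ′ dx = [Ψ²/2] between the walls = 0.
State is unnormalized: ∫|Ψ|² dx = 12.149, and ∫Ψ*·(−ħ² Ψ'') dx = 40.037, so ⟨p²⟩ = 40.037 / 12.149.
⟨p²⟩ = 3.2956.

3.30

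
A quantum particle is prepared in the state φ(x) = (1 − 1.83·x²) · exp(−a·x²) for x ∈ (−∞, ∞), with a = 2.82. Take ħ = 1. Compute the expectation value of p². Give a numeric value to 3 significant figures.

5.64

p² φ = −ħ² d²φ/dx²; ⟨p²⟩ = −ħ² ∫ φ*·φ'' dx / ∫|φ|² dx.
Expand each integrand as polynomial × e^(−2ax²) and use ∫x^(2j)·e^(−2ax²) dx = (2j−1)!!/(4a)^j · √(π/(2a)), odd powers → 0; here √(π/(2a)) = 0.74634. Differentiate with the product rule, d/dx e^(−ax²) = −2ax·e^(−ax²).
State is unnormalized: ∫|φ|² dx = 0.56311, and ∫φ*·(−ħ² φ'') dx = 3.1753, so ⟨p²⟩ = 3.1753 / 0.56311.
⟨p²⟩ = 5.6390.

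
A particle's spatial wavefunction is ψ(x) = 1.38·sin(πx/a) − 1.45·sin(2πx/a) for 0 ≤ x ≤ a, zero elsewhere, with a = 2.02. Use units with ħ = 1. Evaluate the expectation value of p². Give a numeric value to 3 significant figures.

6.23

p² ψ = −ħ² d²ψ/dx²; ⟨p²⟩ = −ħ² ∫ ψ*·ψ'' dx / ∫|ψ|² dx.
d²/dx² sin(jπx/a) = −(jπ/a)²·sin(jπx/a); on 0 ≤ x ≤ a, ∫sin²(jπx/a) dx = a/2 and ∫sin(jπx/a)·sin(lπx/a) dx = 0 for j ≠ l, so only diagonal terms survive in ∫|ψ|² and ∫ψ·ψ″; ∫ψ·ψ′ dx = [ψ²/2] between the walls = 0.
State is unnormalized: ∫|ψ|² dx = 4.0470, and ∫ψ*·(−ħ² ψ'') dx = 25.198, so ⟨p²⟩ = 25.198 / 4.0470.
⟨p²⟩ = 6.2263.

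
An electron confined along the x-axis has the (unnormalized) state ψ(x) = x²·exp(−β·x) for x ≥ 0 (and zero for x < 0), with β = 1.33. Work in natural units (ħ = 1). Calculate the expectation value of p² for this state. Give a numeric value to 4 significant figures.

0.5896

p² ψ = −ħ² d²ψ/dx²; ⟨p²⟩ = −ħ² ∫ ψ*·ψ'' dx / ∫|ψ|² dx.
Differentiate x²·exp(−β·x) with the product rule; every integrand then reduces to terms xʲ·e^(−2βx) on [0, ∞), with ∫₀^∞ xʲ·e^(−2βx) dx = j!/(2β)^(j+1).
State is unnormalized: ∫|ψ|² dx = 0.18022, and ∫ψ*·(−ħ² ψ'') dx = 0.10626, so ⟨p²⟩ = 0.10626 / 0.18022.
⟨p²⟩ = 0.58963.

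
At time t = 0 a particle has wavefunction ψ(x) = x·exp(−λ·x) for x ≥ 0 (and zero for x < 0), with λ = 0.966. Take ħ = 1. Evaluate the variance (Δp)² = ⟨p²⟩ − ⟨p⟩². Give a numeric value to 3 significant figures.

Compute ⟨p⟩ and ⟨p²⟩ separately; (Δp)² = ⟨p²⟩ − ⟨p⟩².
Differentiate x·exp(−λ·x) with the product rule; every integrand then reduces to terms xʲ·e^(−2λx) on [0, ∞), with ∫₀^∞ xʲ·e^(−2λx) dx = j!/(2λ)^(j+1).
Normalization: ∫|ψ|² dx = 0.27734.
⟨p⟩ = 0.0000 and ⟨p²⟩ = 0.93316.
(Δp)² = 0.93316 − (0.0000)² = 0.93316.

0.933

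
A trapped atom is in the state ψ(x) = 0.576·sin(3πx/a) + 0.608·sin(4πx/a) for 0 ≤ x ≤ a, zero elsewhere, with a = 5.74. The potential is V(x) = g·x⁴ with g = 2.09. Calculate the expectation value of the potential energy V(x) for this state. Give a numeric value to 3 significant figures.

⟨V⟩ = ∫ V(x)·|ψ|² dx / ∫|ψ|² dx.
On 0 ≤ x ≤ a (j ≠ l): ∫sin²(jπx/a) dx = a/2, ∫sin(jπx/a)·sin(lπx/a) dx = 0; diagonal moments ∫x·sin²(jπx/a) dx = a²/4, ∫x²·sin²(jπx/a) dx = a³·(1/6 − 1/(4j²π²)); cross terms ∫x·sin(jπx/a)·sin(lπx/a) dx = 0 for j + l even and −4jla²/(π²(j² − l²)²) for j + l odd, ∫x²·sin(jπx/a)·sin(lπx/a) dx = (−1)^(j+l)·4jla³/(π²(j² − l²)²); higher powers the same way via product-to-sum and parts.
State is unnormalized: ∫|ψ|² dx = 2.0131, and ∫ψ*·V(x)·ψ dx = 187.02, so ⟨V⟩ = 187.02 / 2.0131.
⟨V⟩ = 92.900.

92.9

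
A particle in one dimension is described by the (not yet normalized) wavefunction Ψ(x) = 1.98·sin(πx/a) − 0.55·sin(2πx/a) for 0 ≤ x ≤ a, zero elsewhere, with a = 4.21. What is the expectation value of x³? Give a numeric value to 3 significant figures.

19.0

⟨x³⟩ = ∫ x³·|Ψ|² dx / ∫|Ψ|² dx (integrals over the domain).
On 0 ≤ x ≤ a (j ≠ l): ∫sin²(jπx/a) dx = a/2, ∫sin(jπx/a)·sin(lπx/a) dx = 0; diagonal moments ∫x·sin²(jπx/a) dx = a²/4, ∫x²·sin²(jπx/a) dx = a³·(1/6 − 1/(4j²π²)); cross terms ∫x·sin(jπx/a)·sin(lπx/a) dx = 0 for j + l even and −4jla²/(π²(j² − l²)²) for j + l odd, ∫x²·sin(jπx/a)·sin(lπx/a) dx = (−1)^(j+l)·4jla³/(π²(j² − l²)²); higher powers the same way via product-to-sum and parts.
State is unnormalized: ∫|Ψ|² dx = 8.8892, and ∫Ψ*·x³·Ψ dx = 168.94, so ⟨x³⟩ = 168.94 / 8.8892.
⟨x³⟩ = 19.005.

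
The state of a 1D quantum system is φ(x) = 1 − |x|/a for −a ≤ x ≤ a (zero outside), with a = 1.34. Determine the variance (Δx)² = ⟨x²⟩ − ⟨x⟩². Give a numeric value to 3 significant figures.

Compute ⟨x⟩ and ⟨x²⟩ separately, then (Δx)² = ⟨x²⟩ − ⟨x⟩².
φ is even, so ∫ over [−a, a] = 2∫₀ᵃ with φ = 1 − x/a there: ∫₀ᵃ (1 − x/a)² dx = a/3, ∫₀ᵃ x²(1 − x/a)² dx = a³/30, ∫₀ᵃ x⁴(1 − x/a)² dx = a⁵/105.
Normalization: ∫|φ|² dx = 0.89333.
⟨x⟩ = 0.0000 and ⟨x²⟩ = 0.17956.
(Δx)² = 0.17956 − (0.0000)² = 0.17956.

0.180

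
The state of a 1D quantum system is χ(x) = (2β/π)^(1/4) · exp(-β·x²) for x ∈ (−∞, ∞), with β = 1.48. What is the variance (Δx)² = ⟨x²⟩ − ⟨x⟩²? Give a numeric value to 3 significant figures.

Compute ⟨x⟩ and ⟨x²⟩ separately, then (Δx)² = ⟨x²⟩ − ⟨x⟩².
Gaussian moments: ∫x^(2j)·e^(−2βx²) dx = (2j−1)!!/(4β)^j · √(π/(2β)), odd powers integrate to 0; here √(π/(2β)) = 1.0302.
⟨x⟩ = 0.0000 and ⟨x²⟩ = 0.16892.
(Δx)² = 0.16892 − (0.0000)² = 0.16892.

0.169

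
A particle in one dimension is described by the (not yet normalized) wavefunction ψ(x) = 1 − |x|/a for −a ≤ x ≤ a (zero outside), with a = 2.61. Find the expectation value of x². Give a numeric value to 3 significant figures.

⟨x²⟩ = ∫ x²·|ψ|² dx / ∫|ψ|² dx (integrals over the domain).
ψ is even, so ∫ over [−a, a] = 2∫₀ᵃ with ψ = 1 − x/a there: ∫₀ᵃ (1 − x/a)² dx = a/3, ∫₀ᵃ x²(1 − x/a)² dx = a³/30, ∫₀ᵃ x⁴(1 − x/a)² dx = a⁵/105.
State is unnormalized: ∫|ψ|² dx = 1.7400, and ∫ψ*·x²·ψ dx = 1.1853, so ⟨x²⟩ = 1.1853 / 1.7400.
⟨x²⟩ = 0.68121.

0.681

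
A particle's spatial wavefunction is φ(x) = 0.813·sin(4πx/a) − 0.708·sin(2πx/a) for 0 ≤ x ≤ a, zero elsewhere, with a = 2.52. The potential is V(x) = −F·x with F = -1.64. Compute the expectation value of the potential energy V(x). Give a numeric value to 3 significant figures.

2.07

⟨V⟩ = ∫ V(x)·|φ|² dx / ∫|φ|² dx.
On 0 ≤ x ≤ a (j ≠ l): ∫sin²(jπx/a) dx = a/2, ∫sin(jπx/a)·sin(lπx/a) dx = 0; diagonal moments ∫x·sin²(jπx/a) dx = a²/4, ∫x²·sin²(jπx/a) dx = a³·(1/6 − 1/(4j²π²)); cross terms ∫x·sin(jπx/a)·sin(lπx/a) dx = 0 for j + l even and −4jla²/(π²(j² − l²)²) for j + l odd, ∫x²·sin(jπx/a)·sin(lπx/a) dx = (−1)^(j+l)·4jla³/(π²(j² − l²)²); higher powers the same way via product-to-sum and parts.
State is unnormalized: ∫|φ|² dx = 1.4644, and ∫φ*·V(x)·φ dx = 3.0261, so ⟨V⟩ = 3.0261 / 1.4644.
⟨V⟩ = 2.0664.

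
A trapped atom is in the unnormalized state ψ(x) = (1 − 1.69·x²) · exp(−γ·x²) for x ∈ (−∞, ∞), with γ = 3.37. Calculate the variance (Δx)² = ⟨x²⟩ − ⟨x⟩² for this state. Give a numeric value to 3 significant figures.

0.0450

Compute ⟨x⟩ and ⟨x²⟩ separately, then (Δx)² = ⟨x²⟩ − ⟨x⟩².
Expand each integrand as polynomial × e^(−2γx²) and use ∫x^(2j)·e^(−2γx²) dx = (2j−1)!!/(4γ)^j · √(π/(2γ)), odd powers → 0; here √(π/(2γ)) = 0.68272.
Normalization: ∫|ψ|² dx = 0.54373.
⟨x⟩ = 0.0000 and ⟨x²⟩ = 0.045041.
(Δx)² = 0.045041 − (0.0000)² = 0.045041.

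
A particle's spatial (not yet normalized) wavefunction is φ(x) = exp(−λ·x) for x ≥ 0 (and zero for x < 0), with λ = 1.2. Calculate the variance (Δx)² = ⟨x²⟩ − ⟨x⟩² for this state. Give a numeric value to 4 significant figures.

0.1736

Compute ⟨x⟩ and ⟨x²⟩ separately, then (Δx)² = ⟨x²⟩ − ⟨x⟩².
Every integrand reduces to terms xʲ·e^(−2λx) on [0, ∞); use ∫₀^∞ xʲ·e^(−2λx) dx = j!/(2λ)^(j+1).
Normalization: ∫|φ|² dx = 0.41667.
⟨x⟩ = 0.41667 and ⟨x²⟩ = 0.34722.
(Δx)² = 0.34722 − (0.41667)² = 0.17361.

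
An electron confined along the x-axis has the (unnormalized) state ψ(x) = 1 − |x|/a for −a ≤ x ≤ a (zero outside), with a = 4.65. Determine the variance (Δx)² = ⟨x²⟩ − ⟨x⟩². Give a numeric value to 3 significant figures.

2.16

Compute ⟨x⟩ and ⟨x²⟩ separately, then (Δx)² = ⟨x²⟩ − ⟨x⟩².
ψ is even, so ∫ over [−a, a] = 2∫₀ᵃ with ψ = 1 − x/a there: ∫₀ᵃ (1 − x/a)² dx = a/3, ∫₀ᵃ x²(1 − x/a)² dx = a³/30, ∫₀ᵃ x⁴(1 − x/a)² dx = a⁵/105.
Normalization: ∫|ψ|² dx = 3.1000.
⟨x⟩ = 0.0000 and ⟨x²⟩ = 2.1623.
(Δx)² = 2.1623 − (0.0000)² = 2.1623.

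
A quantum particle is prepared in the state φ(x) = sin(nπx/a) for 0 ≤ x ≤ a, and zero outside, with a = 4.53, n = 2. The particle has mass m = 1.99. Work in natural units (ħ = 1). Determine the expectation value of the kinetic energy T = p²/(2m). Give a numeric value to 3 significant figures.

0.483

T = −(ħ²/2m) d²/dx², so ⟨T⟩ = −(ħ²/2m) ∫ φ*·φ'' dx / ∫|φ|² dx; with m = 1.99.
d/dx sin(nπx/a) = (nπ/a)·cos(nπx/a) and d²/dx² sin(nπx/a) = −(nπ/a)²·sin(nπx/a); on 0 ≤ x ≤ a, ∫sin²(nπx/a) dx = a/2 and ∫sin(nπx/a)·cos(nπx/a) dx = 0.
State is unnormalized: ∫|φ|² dx = 2.2650, and ∫φ*·(−ħ²/2m · φ'') dx = 1.0948, so ⟨T⟩ = 1.0948 / 2.2650.
⟨T⟩ = 0.48337.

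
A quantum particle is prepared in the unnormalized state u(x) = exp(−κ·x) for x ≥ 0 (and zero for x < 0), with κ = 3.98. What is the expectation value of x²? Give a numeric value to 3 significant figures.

⟨x²⟩ = ∫ x²·|u|² dx / ∫|u|² dx (integrals over the domain).
Every integrand reduces to terms xʲ·e^(−2κx) on [0, ∞); use ∫₀^∞ xʲ·e^(−2κx) dx = j!/(2κ)^(j+1).
State is unnormalized: ∫|u|² dx = 0.12563, and ∫u*·x²·u dx = 0.0039654, so ⟨x²⟩ = 0.0039654 / 0.12563.
⟨x²⟩ = 0.031565.

0.0316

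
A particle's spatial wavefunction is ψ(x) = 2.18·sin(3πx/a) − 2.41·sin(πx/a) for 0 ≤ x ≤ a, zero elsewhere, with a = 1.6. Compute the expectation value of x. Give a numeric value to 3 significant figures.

⟨x⟩ = ∫ x·|ψ|² dx / ∫|ψ|² dx (integrals over the domain).
On 0 ≤ x ≤ a (j ≠ l): ∫sin²(jπx/a) dx = a/2, ∫sin(jπx/a)·sin(lπx/a) dx = 0; diagonal moments ∫x·sin²(jπx/a) dx = a²/4, ∫x²·sin²(jπx/a) dx = a³·(1/6 − 1/(4j²π²)); cross terms ∫x·sin(jπx/a)·sin(lπx/a) dx = 0 for j + l even and −4jla²/(π²(j² − l²)²) for j + l odd, ∫x²·sin(jπx/a)·sin(lπx/a) dx = (−1)^(j+l)·4jla³/(π²(j² − l²)²); higher powers the same way via product-to-sum and parts.
State is unnormalized: ∫|ψ|² dx = 8.4484, and ∫ψ*·x·ψ dx = 6.7587, so ⟨x⟩ = 6.7587 / 8.4484.
⟨x⟩ = 0.80000.

0.800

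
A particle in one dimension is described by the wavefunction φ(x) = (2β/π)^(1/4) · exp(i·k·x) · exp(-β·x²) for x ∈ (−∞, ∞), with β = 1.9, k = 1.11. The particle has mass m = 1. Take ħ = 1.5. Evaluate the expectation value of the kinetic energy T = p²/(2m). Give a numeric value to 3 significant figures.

3.52

T = −(ħ²/2m) d²/dx², so ⟨T⟩ = −(ħ²/2m) ∫ φ*·φ'' dx; with m = 1.
Gaussian moments: ∫x^(2j)·e^(−2βx²) dx = (2j−1)!!/(4β)^j · √(π/(2β)), odd powers integrate to 0; here √(π/(2β)) = 0.90925. Derivatives: φ′ = (ik − 2βx)·φ, φ″ = ((ik − 2βx)² − 2β)·φ; the odd-in-x pieces drop out.
⟨T⟩ = 3.5236.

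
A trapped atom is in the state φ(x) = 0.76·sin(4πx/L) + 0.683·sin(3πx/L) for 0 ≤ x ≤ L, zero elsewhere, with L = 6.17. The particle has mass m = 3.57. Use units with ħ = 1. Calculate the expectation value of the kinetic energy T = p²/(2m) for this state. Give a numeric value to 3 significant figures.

T = −(ħ²/2m) d²/dx², so ⟨T⟩ = −(ħ²/2m) ∫ φ*·φ'' dx / ∫|φ|² dx; with m = 3.57.
d²/dx² sin(jπx/L) = −(jπ/L)²·sin(jπx/L); on 0 ≤ x ≤ L, ∫sin²(jπx/L) dx = L/2 and ∫sin(jπx/L)·sin(lπx/L) dx = 0 for j ≠ l, so only diagonal terms survive in ∫|φ|² and ∫φ·φ″; ∫φ·φ′ dx = [φ²/2] between the walls = 0.
State is unnormalized: ∫|φ|² dx = 3.2210, and ∫φ*·(−ħ²/2m · φ'') dx = 1.5055, so ⟨T⟩ = 1.5055 / 3.2210.
⟨T⟩ = 0.46740.

0.467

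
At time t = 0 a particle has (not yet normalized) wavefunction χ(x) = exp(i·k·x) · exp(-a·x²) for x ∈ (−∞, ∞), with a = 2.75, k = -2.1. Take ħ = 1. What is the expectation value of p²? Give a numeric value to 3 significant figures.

7.16

p² χ = −ħ² d²χ/dx²; ⟨p²⟩ = −ħ² ∫ χ*·χ'' dx / ∫|χ|² dx.
Gaussian moments: ∫x^(2j)·e^(−2ax²) dx = (2j−1)!!/(4a)^j · √(π/(2a)), odd powers integrate to 0; here √(π/(2a)) = 0.75578. Derivatives: χ′ = (ik − 2ax)·χ, χ″ = ((ik − 2ax)² − 2a)·χ; the odd-in-x pieces drop out.
State is unnormalized: ∫|χ|² dx = 0.75578, and ∫χ*·(−ħ² χ'') dx = 5.4114, so ⟨p²⟩ = 5.4114 / 0.75578.
⟨p²⟩ = 7.1600.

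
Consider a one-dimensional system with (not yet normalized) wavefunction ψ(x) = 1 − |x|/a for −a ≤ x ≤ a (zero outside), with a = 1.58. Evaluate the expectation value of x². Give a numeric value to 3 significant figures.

0.250

⟨x²⟩ = ∫ x²·|ψ|² dx / ∫|ψ|² dx (integrals over the domain).
ψ is even, so ∫ over [−a, a] = 2∫₀ᵃ with ψ = 1 − x/a there: ∫₀ᵃ (1 − x/a)² dx = a/3, ∫₀ᵃ x²(1 − x/a)² dx = a³/30, ∫₀ᵃ x⁴(1 − x/a)² dx = a⁵/105.
State is unnormalized: ∫|ψ|² dx = 1.0533, and ∫ψ*·x²·ψ dx = 0.26295, so ⟨x²⟩ = 0.26295 / 1.0533.
⟨x²⟩ = 0.24964.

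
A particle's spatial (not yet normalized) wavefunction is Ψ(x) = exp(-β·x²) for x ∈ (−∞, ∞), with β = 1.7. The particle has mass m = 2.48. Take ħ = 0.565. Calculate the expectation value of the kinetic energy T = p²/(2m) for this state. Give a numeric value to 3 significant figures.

0.109

T = −(ħ²/2m) d²/dx², so ⟨T⟩ = −(ħ²/2m) ∫ Ψ*·Ψ'' dx / ∫|Ψ|² dx; with m = 2.48.
Gaussian moments: ∫x^(2j)·e^(−2βx²) dx = (2j−1)!!/(4β)^j · √(π/(2β)), odd powers integrate to 0; here √(π/(2β)) = 0.96125. Derivatives: d/dx e^(−βx²) = −2βx·e^(−βx²), d²/dx² e^(−βx²) = (4β²x² − 2β)·e^(−βx²).
State is unnormalized: ∫|Ψ|² dx = 0.96125, and ∫Ψ*·(−ħ²/2m · Ψ'') dx = 0.10517, so ⟨T⟩ = 0.10517 / 0.96125.
⟨T⟩ = 0.10941.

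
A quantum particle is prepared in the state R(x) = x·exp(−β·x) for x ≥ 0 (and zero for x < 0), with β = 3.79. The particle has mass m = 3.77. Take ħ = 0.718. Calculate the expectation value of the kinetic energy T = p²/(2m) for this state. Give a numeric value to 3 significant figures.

T = −(ħ²/2m) d²/dx², so ⟨T⟩ = −(ħ²/2m) ∫ R*·R'' dx / ∫|R|² dx; with m = 3.77.
Differentiate x·exp(−β·x) with the product rule; every integrand then reduces to terms xʲ·e^(−2βx) on [0, ∞), with ∫₀^∞ xʲ·e^(−2βx) dx = j!/(2β)^(j+1).
State is unnormalized: ∫|R|² dx = 0.0045922, and ∫R*·(−ħ²/2m · R'') dx = 0.0045100, so ⟨T⟩ = 0.0045100 / 0.0045922.
⟨T⟩ = 0.98210.

0.982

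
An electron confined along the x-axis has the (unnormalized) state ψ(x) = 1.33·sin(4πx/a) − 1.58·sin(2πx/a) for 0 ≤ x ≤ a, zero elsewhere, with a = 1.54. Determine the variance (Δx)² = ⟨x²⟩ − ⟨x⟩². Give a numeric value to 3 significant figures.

0.0717

Compute ⟨x⟩ and ⟨x²⟩ separately, then (Δx)² = ⟨x²⟩ − ⟨x⟩².
On 0 ≤ x ≤ a (j ≠ l): ∫sin²(jπx/a) dx = a/2, ∫sin(jπx/a)·sin(lπx/a) dx = 0; diagonal moments ∫x·sin²(jπx/a) dx = a²/4, ∫x²·sin²(jπx/a) dx = a³·(1/6 − 1/(4j²π²)); cross terms ∫x·sin(jπx/a)·sin(lπx/a) dx = 0 for j + l even and −4jla²/(π²(j² − l²)²) for j + l odd, ∫x²·sin(jπx/a)·sin(lπx/a) dx = (−1)^(j+l)·4jla³/(π²(j² − l²)²); higher powers the same way via product-to-sum and parts.
Normalization: ∫|ψ|² dx = 3.2843.
⟨x⟩ = 0.77000 and ⟨x²⟩ = 0.66461.
(Δx)² = 0.66461 − (0.77000)² = 0.071707.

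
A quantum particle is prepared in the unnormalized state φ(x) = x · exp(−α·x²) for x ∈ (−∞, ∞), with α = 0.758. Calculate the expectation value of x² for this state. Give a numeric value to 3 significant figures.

0.989

⟨x²⟩ = ∫ x²·|φ|² dx / ∫|φ|² dx (integrals over the domain).
Expand each integrand as polynomial × e^(−2αx²) and use ∫x^(2j)·e^(−2αx²) dx = (2j−1)!!/(4α)^j · √(π/(2α)), odd powers → 0; here √(π/(2α)) = 1.4395.
State is unnormalized: ∫|φ|² dx = 0.47478, and ∫φ*·x²·φ dx = 0.46977, so ⟨x²⟩ = 0.46977 / 0.47478.
⟨x²⟩ = 0.98945.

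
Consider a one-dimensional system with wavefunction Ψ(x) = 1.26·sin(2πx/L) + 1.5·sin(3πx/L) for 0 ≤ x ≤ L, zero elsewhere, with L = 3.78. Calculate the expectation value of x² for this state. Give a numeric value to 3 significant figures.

1.90

⟨x²⟩ = ∫ x²·|Ψ|² dx / ∫|Ψ|² dx (integrals over the domain).
On 0 ≤ x ≤ L (j ≠ l): ∫sin²(jπx/L) dx = L/2, ∫sin(jπx/L)·sin(lπx/L) dx = 0; diagonal moments ∫x·sin²(jπx/L) dx = L²/4, ∫x²·sin²(jπx/L) dx = L³·(1/6 − 1/(4j²π²)); cross terms ∫x·sin(jπx/L)·sin(lπx/L) dx = 0 for j + l even and −4jlL²/(π²(j² − l²)²) for j + l odd, ∫x²·sin(jπx/L)·sin(lπx/L) dx = (−1)^(j+l)·4jlL³/(π²(j² − l²)²); higher powers the same way via product-to-sum and parts.
State is unnormalized: ∫|Ψ|² dx = 7.2531, and ∫Ψ*·x²·Ψ dx = 13.802, so ⟨x²⟩ = 13.802 / 7.2531.
⟨x²⟩ = 1.9029.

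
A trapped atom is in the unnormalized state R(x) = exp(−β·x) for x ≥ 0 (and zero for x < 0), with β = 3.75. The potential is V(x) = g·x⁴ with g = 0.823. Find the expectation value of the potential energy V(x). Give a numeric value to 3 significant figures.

⟨V⟩ = ∫ V(x)·|R|² dx / ∫|R|² dx.
Every integrand reduces to terms xʲ·e^(−2βx) on [0, ∞); use ∫₀^∞ xʲ·e^(−2βx) dx = j!/(2β)^(j+1).
State is unnormalized: ∫|R|² dx = 0.13333, and ∫R*·V(x)·R dx = 0.00083235, so ⟨V⟩ = 0.00083235 / 0.13333.
⟨V⟩ = 0.0062426.

0.00624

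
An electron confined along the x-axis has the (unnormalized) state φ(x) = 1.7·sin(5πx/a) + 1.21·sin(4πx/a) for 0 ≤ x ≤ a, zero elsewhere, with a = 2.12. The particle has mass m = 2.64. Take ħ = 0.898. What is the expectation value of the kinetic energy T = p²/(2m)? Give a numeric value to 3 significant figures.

T = −(ħ²/2m) d²/dx², so ⟨T⟩ = −(ħ²/2m) ∫ φ*·φ'' dx / ∫|φ|² dx; with m = 2.64.
d²/dx² sin(jπx/a) = −(jπ/a)²·sin(jπx/a); on 0 ≤ x ≤ a, ∫sin²(jπx/a) dx = a/2 and ∫sin(jπx/a)·sin(lπx/a) dx = 0 for j ≠ l, so only diagonal terms survive in ∫|φ|² and ∫φ·φ″; ∫φ·φ′ dx = [φ²/2] between the walls = 0.
State is unnormalized: ∫|φ|² dx = 4.6153, and ∫φ*·(−ħ²/2m · φ'') dx = 34.014, so ⟨T⟩ = 34.014 / 4.6153.
⟨T⟩ = 7.3697.

7.37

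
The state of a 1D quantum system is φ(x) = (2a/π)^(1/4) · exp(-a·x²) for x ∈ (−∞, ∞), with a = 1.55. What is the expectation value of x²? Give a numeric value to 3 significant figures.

0.161

⟨x²⟩ = ∫ x²·|φ|² dx (integrals over the domain).
Gaussian moments: ∫x^(2j)·e^(−2ax²) dx = (2j−1)!!/(4a)^j · √(π/(2a)), odd powers integrate to 0; here √(π/(2a)) = 1.0067.
⟨x²⟩ = 0.16129.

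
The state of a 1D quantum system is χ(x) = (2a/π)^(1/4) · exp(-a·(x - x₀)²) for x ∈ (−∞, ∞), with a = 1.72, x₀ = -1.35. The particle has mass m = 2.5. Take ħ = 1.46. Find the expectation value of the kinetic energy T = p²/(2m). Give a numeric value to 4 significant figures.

0.7333

T = −(ħ²/2m) d²/dx², so ⟨T⟩ = −(ħ²/2m) ∫ χ*·χ'' dx; with m = 2.5.
Gaussian moments (u = x − x₀): ∫u^(2j)·e^(−2au²) du = (2j−1)!!/(4a)^j · √(π/(2a)), odd powers integrate to 0; here √(π/(2a)) = 0.95564. Derivatives: d/dx e^(−au²) = −2au·e^(−au²), d²/dx² e^(−au²) = (4a²u² − 2a)·e^(−au²).
⟨T⟩ = 0.73327.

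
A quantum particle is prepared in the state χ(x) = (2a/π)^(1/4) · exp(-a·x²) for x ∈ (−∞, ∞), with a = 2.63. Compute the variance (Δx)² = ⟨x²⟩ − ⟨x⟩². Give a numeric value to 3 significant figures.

0.0951

Compute ⟨x⟩ and ⟨x²⟩ separately, then (Δx)² = ⟨x²⟩ − ⟨x⟩².
Gaussian moments: ∫x^(2j)·e^(−2ax²) dx = (2j−1)!!/(4a)^j · √(π/(2a)), odd powers integrate to 0; here √(π/(2a)) = 0.77283.
⟨x⟩ = 0.0000 and ⟨x²⟩ = 0.095057.
(Δx)² = 0.095057 − (0.0000)² = 0.095057.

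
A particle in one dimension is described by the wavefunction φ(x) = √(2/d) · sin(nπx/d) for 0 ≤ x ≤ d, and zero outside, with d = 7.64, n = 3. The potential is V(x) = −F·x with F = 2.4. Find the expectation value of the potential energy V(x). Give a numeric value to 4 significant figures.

⟨V⟩ = ∫ V(x)·|φ|² dx.
With sin²θ = (1 − cos2θ)/2 on 0 ≤ x ≤ d: ∫sin²(nπx/d) dx = d/2, ∫x·sin²(nπx/d) dx = d²/4, ∫x²·sin²(nπx/d) dx = d³·(1/6 − 1/(4n²π²)); higher powers xᵏ the same way, integrating xᵏ·cos(2nπx/d) by parts.
⟨V⟩ = -9.1680.

-9.168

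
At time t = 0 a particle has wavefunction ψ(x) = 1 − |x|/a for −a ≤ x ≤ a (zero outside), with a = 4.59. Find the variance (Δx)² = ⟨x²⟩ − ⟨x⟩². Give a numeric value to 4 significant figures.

2.107

Compute ⟨x⟩ and ⟨x²⟩ separately, then (Δx)² = ⟨x²⟩ − ⟨x⟩².
ψ is even, so ∫ over [−a, a] = 2∫₀ᵃ with ψ = 1 − x/a there: ∫₀ᵃ (1 − x/a)² dx = a/3, ∫₀ᵃ x²(1 − x/a)² dx = a³/30, ∫₀ᵃ x⁴(1 − x/a)² dx = a⁵/105.
Normalization: ∫|ψ|² dx = 3.0600.
⟨x⟩ = 0.0000 and ⟨x²⟩ = 2.1068.
(Δx)² = 2.1068 − (0.0000)² = 2.1068.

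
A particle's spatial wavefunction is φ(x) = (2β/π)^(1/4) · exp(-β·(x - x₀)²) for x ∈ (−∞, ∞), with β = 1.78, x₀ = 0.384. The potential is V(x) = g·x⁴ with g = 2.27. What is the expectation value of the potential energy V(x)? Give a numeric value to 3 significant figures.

⟨V⟩ = ∫ V(x)·|φ|² dx.
Gaussian moments (u = x − x₀): ∫u^(2j)·e^(−2βu²) du = (2j−1)!!/(4β)^j · √(π/(2β)), odd powers integrate to 0; here √(π/(2β)) = 0.93940.
⟨V⟩ = 0.46576.

0.466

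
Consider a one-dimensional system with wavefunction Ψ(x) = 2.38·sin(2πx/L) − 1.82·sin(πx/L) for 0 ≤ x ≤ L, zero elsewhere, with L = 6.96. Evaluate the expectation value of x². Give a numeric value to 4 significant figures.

⟨x²⟩ = ∫ x²·|Ψ|² dx / ∫|Ψ|² dx (integrals over the domain).
On 0 ≤ x ≤ L (j ≠ l): ∫sin²(jπx/L) dx = L/2, ∫sin(jπx/L)·sin(lπx/L) dx = 0; diagonal moments ∫x·sin²(jπx/L) dx = L²/4, ∫x²·sin²(jπx/L) dx = L³·(1/6 − 1/(4j²π²)); cross terms ∫x·sin(jπx/L)·sin(lπx/L) dx = 0 for j + l even and −4jlL²/(π²(j² − l²)²) for j + l odd, ∫x²·sin(jπx/L)·sin(lπx/L) dx = (−1)^(j+l)·4jlL³/(π²(j² − l²)²); higher powers the same way via product-to-sum and parts.
State is unnormalized: ∫|Ψ|² dx = 31.239, and ∫Ψ*·x²·Ψ dx = 727.10, so ⟨x²⟩ = 727.10 / 31.239.
⟨x²⟩ = 23.275.

23.28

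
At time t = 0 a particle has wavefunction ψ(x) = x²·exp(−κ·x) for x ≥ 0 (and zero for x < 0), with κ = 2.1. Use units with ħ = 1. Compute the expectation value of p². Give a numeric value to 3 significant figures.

1.47

p² ψ = −ħ² d²ψ/dx²; ⟨p²⟩ = −ħ² ∫ ψ*·ψ'' dx / ∫|ψ|² dx.
Differentiate x²·exp(−κ·x) with the product rule; every integrand then reduces to terms xʲ·e^(−2κx) on [0, ∞), with ∫₀^∞ xʲ·e^(−2κx) dx = j!/(2κ)^(j+1).
State is unnormalized: ∫|ψ|² dx = 0.018364, and ∫ψ*·(−ħ² ψ'') dx = 0.026995, so ⟨p²⟩ = 0.026995 / 0.018364.
⟨p²⟩ = 1.4700.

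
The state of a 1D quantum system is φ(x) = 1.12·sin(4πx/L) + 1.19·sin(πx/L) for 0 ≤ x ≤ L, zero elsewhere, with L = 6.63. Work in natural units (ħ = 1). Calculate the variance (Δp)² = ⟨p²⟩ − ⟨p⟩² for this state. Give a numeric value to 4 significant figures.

Compute ⟨p⟩ and ⟨p²⟩ separately; (Δp)² = ⟨p²⟩ − ⟨p⟩².
d²/dx² sin(jπx/L) = −(jπ/L)²·sin(jπx/L); on 0 ≤ x ≤ L, ∫sin²(jπx/L) dx = L/2 and ∫sin(jπx/L)·sin(lπx/L) dx = 0 for j ≠ l, so only diagonal terms survive in ∫|φ|² and ∫φ·φ″; ∫φ·φ′ dx = [φ²/2] between the walls = 0.
Normalization: ∫|φ|² dx = 8.8527.
⟨p⟩ = 0.0000 and ⟨p²⟩ = 1.8065.
(Δp)² = 1.8065 − (0.0000)² = 1.8065.

1.807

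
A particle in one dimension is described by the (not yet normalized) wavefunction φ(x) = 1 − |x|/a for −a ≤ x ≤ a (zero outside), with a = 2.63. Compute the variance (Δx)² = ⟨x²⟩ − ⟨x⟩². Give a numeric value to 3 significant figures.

Compute ⟨x⟩ and ⟨x²⟩ separately, then (Δx)² = ⟨x²⟩ − ⟨x⟩².
φ is even, so ∫ over [−a, a] = 2∫₀ᵃ with φ = 1 − x/a there: ∫₀ᵃ (1 − x/a)² dx = a/3, ∫₀ᵃ x²(1 − x/a)² dx = a³/30, ∫₀ᵃ x⁴(1 − x/a)² dx = a⁵/105.
Normalization: ∫|φ|² dx = 1.7533.
⟨x⟩ = 0.0000 and ⟨x²⟩ = 0.69169.
(Δx)² = 0.69169 − (0.0000)² = 0.69169.

0.692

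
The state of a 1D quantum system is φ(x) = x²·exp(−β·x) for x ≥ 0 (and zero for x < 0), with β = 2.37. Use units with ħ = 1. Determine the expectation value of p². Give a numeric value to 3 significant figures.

1.87

p² φ = −ħ² d²φ/dx²; ⟨p²⟩ = −ħ² ∫ φ*·φ'' dx / ∫|φ|² dx.
Differentiate x²·exp(−β·x) with the product rule; every integrand then reduces to terms xʲ·e^(−2βx) on [0, ∞), with ∫₀^∞ xʲ·e^(−2βx) dx = j!/(2β)^(j+1).
State is unnormalized: ∫|φ|² dx = 0.010030, and ∫φ*·(−ħ² φ'') dx = 0.018780, so ⟨p²⟩ = 0.018780 / 0.010030.
⟨p²⟩ = 1.8723.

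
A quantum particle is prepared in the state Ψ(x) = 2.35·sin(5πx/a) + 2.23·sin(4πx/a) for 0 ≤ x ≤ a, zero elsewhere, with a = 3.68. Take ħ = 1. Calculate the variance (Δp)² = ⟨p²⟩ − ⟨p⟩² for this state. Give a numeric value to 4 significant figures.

15.11

Compute ⟨p⟩ and ⟨p²⟩ separately; (Δp)² = ⟨p²⟩ − ⟨p⟩².
d²/dx² sin(jπx/a) = −(jπ/a)²·sin(jπx/a); on 0 ≤ x ≤ a, ∫sin²(jπx/a) dx = a/2 and ∫sin(jπx/a)·sin(lπx/a) dx = 0 for j ≠ l, so only diagonal terms survive in ∫|Ψ|² and ∫Ψ·Ψ″; ∫Ψ·Ψ′ dx = [Ψ²/2] between the walls = 0.
Normalization: ∫|Ψ|² dx = 19.312.
⟨p⟩ = 0.0000 and ⟨p²⟩ = 15.112.
(Δp)² = 15.112 − (0.0000)² = 15.112.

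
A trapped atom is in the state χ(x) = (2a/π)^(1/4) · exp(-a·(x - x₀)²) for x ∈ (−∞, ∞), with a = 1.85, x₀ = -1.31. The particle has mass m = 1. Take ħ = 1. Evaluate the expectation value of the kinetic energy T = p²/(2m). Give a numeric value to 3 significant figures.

0.925

T = −(ħ²/2m) d²/dx², so ⟨T⟩ = −(ħ²/2m) ∫ χ*·χ'' dx; with m = 1.
Gaussian moments (u = x − x₀): ∫u^(2j)·e^(−2au²) du = (2j−1)!!/(4a)^j · √(π/(2a)), odd powers integrate to 0; here √(π/(2a)) = 0.92145. Derivatives: d/dx e^(−au²) = −2au·e^(−au²), d²/dx² e^(−au²) = (4a²u² − 2a)·e^(−au²).
⟨T⟩ = 0.92500.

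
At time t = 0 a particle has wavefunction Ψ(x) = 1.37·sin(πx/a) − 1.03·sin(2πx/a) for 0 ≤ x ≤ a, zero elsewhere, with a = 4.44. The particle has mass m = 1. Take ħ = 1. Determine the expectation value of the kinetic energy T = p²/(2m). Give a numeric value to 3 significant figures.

0.522

T = −(ħ²/2m) d²/dx², so ⟨T⟩ = −(ħ²/2m) ∫ Ψ*·Ψ'' dx / ∫|Ψ|² dx; with m = 1.
d²/dx² sin(jπx/a) = −(jπ/a)²·sin(jπx/a); on 0 ≤ x ≤ a, ∫sin²(jπx/a) dx = a/2 and ∫sin(jπx/a)·sin(lπx/a) dx = 0 for j ≠ l, so only diagonal terms survive in ∫|Ψ|² and ∫Ψ·Ψ″; ∫Ψ·Ψ′ dx = [Ψ²/2] between the walls = 0.
State is unnormalized: ∫|Ψ|² dx = 6.5219, and ∫Ψ*·(−ħ²/2m · Ψ'') dx = 3.4013, so ⟨T⟩ = 3.4013 / 6.5219.
⟨T⟩ = 0.52152.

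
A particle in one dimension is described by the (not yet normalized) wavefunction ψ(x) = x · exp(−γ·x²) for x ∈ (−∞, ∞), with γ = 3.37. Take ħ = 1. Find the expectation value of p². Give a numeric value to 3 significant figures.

p² ψ = −ħ² d²ψ/dx²; ⟨p²⟩ = −ħ² ∫ ψ*·ψ'' dx / ∫|ψ|² dx.
Expand each integrand as polynomial × e^(−2γx²) and use ∫x^(2j)·e^(−2γx²) dx = (2j−1)!!/(4γ)^j · √(π/(2γ)), odd powers → 0; here √(π/(2γ)) = 0.68272. Differentiate with the product rule, d/dx e^(−γx²) = −2γx·e^(−γx²).
State is unnormalized: ∫|ψ|² dx = 0.050647, and ∫ψ*·(−ħ² ψ'') dx = 0.51204, so ⟨p²⟩ = 0.51204 / 0.050647.
⟨p²⟩ = 10.110.

10.1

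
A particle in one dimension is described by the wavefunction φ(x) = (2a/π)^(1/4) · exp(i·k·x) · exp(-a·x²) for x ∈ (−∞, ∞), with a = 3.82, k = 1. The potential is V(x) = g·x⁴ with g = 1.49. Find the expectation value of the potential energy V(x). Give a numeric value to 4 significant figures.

0.01915

⟨V⟩ = ∫ V(x)·|φ|² dx.
Gaussian moments: ∫x^(2j)·e^(−2ax²) dx = (2j−1)!!/(4a)^j · √(π/(2a)), odd powers integrate to 0; here √(π/(2a)) = 0.64125.
⟨V⟩ = 0.019145.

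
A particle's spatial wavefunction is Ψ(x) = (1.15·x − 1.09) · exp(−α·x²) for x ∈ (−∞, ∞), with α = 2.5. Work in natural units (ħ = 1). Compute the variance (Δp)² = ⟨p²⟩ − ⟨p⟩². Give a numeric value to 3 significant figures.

Compute ⟨p⟩ and ⟨p²⟩ separately; (Δp)² = ⟨p²⟩ − ⟨p⟩².
Expand each integrand as polynomial × e^(−2αx²) and use ∫x^(2j)·e^(−2αx²) dx = (2j−1)!!/(4α)^j · √(π/(2α)), odd powers → 0; here √(π/(2α)) = 0.79267. Differentiate with the product rule, d/dx e^(−αx²) = −2αx·e^(−αx²).
Normalization: ∫|Ψ|² dx = 1.0466.
⟨p⟩ = 0.0000 and ⟨p²⟩ = 3.0008.
(Δp)² = 3.0008 − (0.0000)² = 3.0008.

3.00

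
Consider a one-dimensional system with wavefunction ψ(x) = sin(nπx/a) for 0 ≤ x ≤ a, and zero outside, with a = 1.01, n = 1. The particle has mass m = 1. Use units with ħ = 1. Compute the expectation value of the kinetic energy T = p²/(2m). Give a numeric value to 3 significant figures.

4.84

T = −(ħ²/2m) d²/dx², so ⟨T⟩ = −(ħ²/2m) ∫ ψ*·ψ'' dx / ∫|ψ|² dx; with m = 1.
d/dx sin(nπx/a) = (nπ/a)·cos(nπx/a) and d²/dx² sin(nπx/a) = −(nπ/a)²·sin(nπx/a); on 0 ≤ x ≤ a, ∫sin²(nπx/a) dx = a/2 and ∫sin(nπx/a)·cos(nπx/a) dx = 0.
State is unnormalized: ∫|ψ|² dx = 0.50500, and ∫ψ*·(−ħ²/2m · ψ'') dx = 2.4430, so ⟨T⟩ = 2.4430 / 0.50500.
⟨T⟩ = 4.8376.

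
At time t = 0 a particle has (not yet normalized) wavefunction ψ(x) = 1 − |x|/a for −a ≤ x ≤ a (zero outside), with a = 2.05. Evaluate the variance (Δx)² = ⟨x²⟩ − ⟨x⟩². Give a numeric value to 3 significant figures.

Compute ⟨x⟩ and ⟨x²⟩ separately, then (Δx)² = ⟨x²⟩ − ⟨x⟩².
ψ is even, so ∫ over [−a, a] = 2∫₀ᵃ with ψ = 1 − x/a there: ∫₀ᵃ (1 − x/a)² dx = a/3, ∫₀ᵃ x²(1 − x/a)² dx = a³/30, ∫₀ᵃ x⁴(1 − x/a)² dx = a⁵/105.
Normalization: ∫|ψ|² dx = 1.3667.
⟨x⟩ = 0.0000 and ⟨x²⟩ = 0.42025.
(Δx)² = 0.42025 − (0.0000)² = 0.42025.

0.420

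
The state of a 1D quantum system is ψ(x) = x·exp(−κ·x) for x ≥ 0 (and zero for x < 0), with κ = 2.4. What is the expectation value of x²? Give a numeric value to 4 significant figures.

⟨x²⟩ = ∫ x²·|ψ|² dx / ∫|ψ|² dx (integrals over the domain).
Every integrand reduces to terms xʲ·e^(−2κx) on [0, ∞); use ∫₀^∞ xʲ·e^(−2κx) dx = j!/(2κ)^(j+1).
State is unnormalized: ∫|ψ|² dx = 0.018084, and ∫ψ*·x²·ψ dx = 0.0094190, so ⟨x²⟩ = 0.0094190 / 0.018084.
⟨x²⟩ = 0.52083.

0.5208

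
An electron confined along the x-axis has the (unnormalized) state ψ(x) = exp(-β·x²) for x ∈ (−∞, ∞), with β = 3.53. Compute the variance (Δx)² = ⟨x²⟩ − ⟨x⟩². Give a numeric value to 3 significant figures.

0.0708

Compute ⟨x⟩ and ⟨x²⟩ separately, then (Δx)² = ⟨x²⟩ − ⟨x⟩².
Gaussian moments: ∫x^(2j)·e^(−2βx²) dx = (2j−1)!!/(4β)^j · √(π/(2β)), odd powers integrate to 0; here √(π/(2β)) = 0.66707.
Normalization: ∫|ψ|² dx = 0.66707.
⟨x⟩ = 0.0000 and ⟨x²⟩ = 0.070822.
(Δx)² = 0.070822 − (0.0000)² = 0.070822.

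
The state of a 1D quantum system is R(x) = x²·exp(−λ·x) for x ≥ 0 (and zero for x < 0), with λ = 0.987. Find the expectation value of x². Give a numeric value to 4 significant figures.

7.699

⟨x²⟩ = ∫ x²·|R|² dx / ∫|R|² dx (integrals over the domain).
Every integrand reduces to terms xʲ·e^(−2λx) on [0, ∞); use ∫₀^∞ xʲ·e^(−2λx) dx = j!/(2λ)^(j+1).
State is unnormalized: ∫|R|² dx = 0.80071, and ∫R*·x²·R dx = 6.1646, so ⟨x²⟩ = 6.1646 / 0.80071.
⟨x²⟩ = 7.6989.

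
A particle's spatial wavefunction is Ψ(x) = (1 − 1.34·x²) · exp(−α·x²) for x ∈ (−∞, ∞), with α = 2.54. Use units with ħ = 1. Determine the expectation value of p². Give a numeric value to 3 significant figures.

4.46

p² Ψ = −ħ² d²Ψ/dx²; ⟨p²⟩ = −ħ² ∫ Ψ*·Ψ'' dx / ∫|Ψ|² dx.
Expand each integrand as polynomial × e^(−2αx²) and use ∫x^(2j)·e^(−2αx²) dx = (2j−1)!!/(4α)^j · √(π/(2α)), odd powers → 0; here √(π/(2α)) = 0.78640. Differentiate with the product rule, d/dx e^(−αx²) = −2αx·e^(−αx²).
State is unnormalized: ∫|Ψ|² dx = 0.62000, and ∫Ψ*·(−ħ² Ψ'') dx = 2.7676, so ⟨p²⟩ = 2.7676 / 0.62000.
⟨p²⟩ = 4.4638.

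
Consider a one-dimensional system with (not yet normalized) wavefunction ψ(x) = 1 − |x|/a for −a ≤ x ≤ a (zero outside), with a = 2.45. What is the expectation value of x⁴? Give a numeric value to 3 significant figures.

1.03

⟨x⁴⟩ = ∫ x⁴·|ψ|² dx / ∫|ψ|² dx (integrals over the domain).
ψ is even, so ∫ over [−a, a] = 2∫₀ᵃ with ψ = 1 − x/a there: ∫₀ᵃ (1 − x/a)² dx = a/3, ∫₀ᵃ x²(1 − x/a)² dx = a³/30, ∫₀ᵃ x⁴(1 − x/a)² dx = a⁵/105.
State is unnormalized: ∫|ψ|² dx = 1.6333, and ∫ψ*·x⁴·ψ dx = 1.6814, so ⟨x⁴⟩ = 1.6814 / 1.6333.
⟨x⁴⟩ = 1.0294.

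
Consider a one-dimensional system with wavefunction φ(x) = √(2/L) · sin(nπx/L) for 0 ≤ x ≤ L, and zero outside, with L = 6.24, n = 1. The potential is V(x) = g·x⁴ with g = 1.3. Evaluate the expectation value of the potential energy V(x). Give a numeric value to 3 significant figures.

225.

⟨V⟩ = ∫ V(x)·|φ|² dx.
With sin²θ = (1 − cos2θ)/2 on 0 ≤ x ≤ L: ∫sin²(nπx/L) dx = L/2, ∫x·sin²(nπx/L) dx = L²/4, ∫x²·sin²(nπx/L) dx = L³·(1/6 − 1/(4n²π²)); higher powers xᵏ the same way, integrating xᵏ·cos(2nπx/L) by parts.
⟨V⟩ = 224.84.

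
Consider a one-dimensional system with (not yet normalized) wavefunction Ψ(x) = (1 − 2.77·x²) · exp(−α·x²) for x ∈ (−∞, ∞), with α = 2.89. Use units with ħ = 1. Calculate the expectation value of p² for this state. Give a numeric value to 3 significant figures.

p² Ψ = −ħ² d²Ψ/dx²; ⟨p²⟩ = −ħ² ∫ Ψ*·Ψ'' dx / ∫|Ψ|² dx.
Expand each integrand as polynomial × e^(−2αx²) and use ∫x^(2j)·e^(−2αx²) dx = (2j−1)!!/(4α)^j · √(π/(2α)), odd powers → 0; here √(π/(2α)) = 0.73724. Differentiate with the product rule, d/dx e^(−αx²) = −2αx·e^(−αx²).
State is unnormalized: ∫|Ψ|² dx = 0.51092, and ∫Ψ*·(−ħ² Ψ'') dx = 4.0081, so ⟨p²⟩ = 4.0081 / 0.51092.
⟨p²⟩ = 7.8448.

7.84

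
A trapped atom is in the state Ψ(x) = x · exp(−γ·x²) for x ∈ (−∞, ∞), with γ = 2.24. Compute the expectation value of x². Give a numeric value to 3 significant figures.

0.335

⟨x²⟩ = ∫ x²·|Ψ|² dx / ∫|Ψ|² dx (integrals over the domain).
Expand each integrand as polynomial × e^(−2γx²) and use ∫x^(2j)·e^(−2γx²) dx = (2j−1)!!/(4γ)^j · √(π/(2γ)), odd powers → 0; here √(π/(2γ)) = 0.83741.
State is unnormalized: ∫|Ψ|² dx = 0.093460, and ∫Ψ*·x²·Ψ dx = 0.031293, so ⟨x²⟩ = 0.031293 / 0.093460.
⟨x²⟩ = 0.33482.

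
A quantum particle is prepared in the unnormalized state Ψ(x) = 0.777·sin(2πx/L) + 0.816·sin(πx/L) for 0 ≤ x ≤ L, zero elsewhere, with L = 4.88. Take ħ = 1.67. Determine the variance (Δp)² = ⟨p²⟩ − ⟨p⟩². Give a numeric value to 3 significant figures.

2.80

Compute ⟨p⟩ and ⟨p²⟩ separately; (Δp)² = ⟨p²⟩ − ⟨p⟩².
d²/dx² sin(jπx/L) = −(jπ/L)²·sin(jπx/L); on 0 ≤ x ≤ L, ∫sin²(jπx/L) dx = L/2 and ∫sin(jπx/L)·sin(lπx/L) dx = 0 for j ≠ l, so only diagonal terms survive in ∫|Ψ|² and ∫Ψ·Ψ″; ∫Ψ·Ψ′ dx = [Ψ²/2] between the walls = 0.
Normalization: ∫|Ψ|² dx = 3.0978.
⟨p⟩ = 0.0000 and ⟨p²⟩ = 2.8047.
(Δp)² = 2.8047 − (0.0000)² = 2.8047.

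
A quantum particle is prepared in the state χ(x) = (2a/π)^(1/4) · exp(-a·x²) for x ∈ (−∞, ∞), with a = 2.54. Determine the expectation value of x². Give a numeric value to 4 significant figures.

⟨x²⟩ = ∫ x²·|χ|² dx (integrals over the domain).
Gaussian moments: ∫x^(2j)·e^(−2ax²) dx = (2j−1)!!/(4a)^j · √(π/(2a)), odd powers integrate to 0; here √(π/(2a)) = 0.78640.
⟨x²⟩ = 0.098425.

0.09843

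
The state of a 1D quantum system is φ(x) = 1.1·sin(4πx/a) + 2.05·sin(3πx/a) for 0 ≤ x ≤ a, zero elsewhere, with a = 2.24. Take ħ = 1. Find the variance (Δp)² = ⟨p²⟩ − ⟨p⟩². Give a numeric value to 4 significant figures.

Compute ⟨p⟩ and ⟨p²⟩ separately; (Δp)² = ⟨p²⟩ − ⟨p⟩².
d²/dx² sin(jπx/a) = −(jπ/a)²·sin(jπx/a); on 0 ≤ x ≤ a, ∫sin²(jπx/a) dx = a/2 and ∫sin(jπx/a)·sin(lπx/a) dx = 0 for j ≠ l, so only diagonal terms survive in ∫|φ|² and ∫φ·φ″; ∫φ·φ′ dx = [φ²/2] between the walls = 0.
Normalization: ∫|φ|² dx = 6.0620.
⟨p⟩ = 0.0000 and ⟨p²⟩ = 20.781.
(Δp)² = 20.781 − (0.0000)² = 20.781.

20.78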